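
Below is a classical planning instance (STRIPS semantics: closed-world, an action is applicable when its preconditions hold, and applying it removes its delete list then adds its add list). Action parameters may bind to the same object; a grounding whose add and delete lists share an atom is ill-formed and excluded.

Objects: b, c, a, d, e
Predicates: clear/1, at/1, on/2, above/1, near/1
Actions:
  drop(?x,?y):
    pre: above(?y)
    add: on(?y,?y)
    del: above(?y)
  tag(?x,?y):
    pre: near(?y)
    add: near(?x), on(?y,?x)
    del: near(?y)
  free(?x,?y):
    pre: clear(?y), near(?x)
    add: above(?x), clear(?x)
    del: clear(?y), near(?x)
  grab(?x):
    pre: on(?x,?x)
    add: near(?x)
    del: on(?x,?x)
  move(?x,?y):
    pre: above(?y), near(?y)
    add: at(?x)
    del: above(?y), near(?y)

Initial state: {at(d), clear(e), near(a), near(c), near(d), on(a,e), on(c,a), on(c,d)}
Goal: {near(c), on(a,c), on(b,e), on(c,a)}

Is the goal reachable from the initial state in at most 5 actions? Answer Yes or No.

Yes

1. tag(b,c)  →  {at(d), clear(e), near(a), near(b), near(d), on(a,e), on(c,a), on(c,b), on(c,d)}
2. tag(c,a)  →  {at(d), clear(e), near(b), near(c), near(d), on(a,c), on(a,e), on(c,a), on(c,b), on(c,d)}
3. tag(e,b)  →  {at(d), clear(e), near(c), near(d), near(e), on(a,c), on(a,e), on(b,e), on(c,a), on(c,b), on(c,d)}
optimal plan length = 3; 3 ≤ 5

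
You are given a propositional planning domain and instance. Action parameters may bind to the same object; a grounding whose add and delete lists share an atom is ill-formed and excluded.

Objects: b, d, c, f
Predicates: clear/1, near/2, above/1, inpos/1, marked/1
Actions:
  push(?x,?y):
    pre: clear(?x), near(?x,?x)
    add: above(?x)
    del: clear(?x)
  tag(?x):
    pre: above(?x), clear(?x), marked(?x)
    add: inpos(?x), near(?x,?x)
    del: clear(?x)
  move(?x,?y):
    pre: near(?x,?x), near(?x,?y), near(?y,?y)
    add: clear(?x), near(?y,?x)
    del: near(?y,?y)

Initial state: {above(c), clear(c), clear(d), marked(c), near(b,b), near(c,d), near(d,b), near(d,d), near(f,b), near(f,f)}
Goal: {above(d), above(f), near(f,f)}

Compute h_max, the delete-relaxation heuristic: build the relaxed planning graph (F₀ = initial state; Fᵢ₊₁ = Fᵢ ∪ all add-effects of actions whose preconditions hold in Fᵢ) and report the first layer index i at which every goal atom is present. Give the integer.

2

F0 = init (10 atoms)
F1 = F0 ∪ {above(d), clear(f), inpos(c), near(b,d), near(b,f), near(c,c)}  (16 atoms)
F2 = F1 ∪ {above(f), clear(b), near(d,c)}  (19 atoms)
goal ⊆ F2  ⇒  h_max = 2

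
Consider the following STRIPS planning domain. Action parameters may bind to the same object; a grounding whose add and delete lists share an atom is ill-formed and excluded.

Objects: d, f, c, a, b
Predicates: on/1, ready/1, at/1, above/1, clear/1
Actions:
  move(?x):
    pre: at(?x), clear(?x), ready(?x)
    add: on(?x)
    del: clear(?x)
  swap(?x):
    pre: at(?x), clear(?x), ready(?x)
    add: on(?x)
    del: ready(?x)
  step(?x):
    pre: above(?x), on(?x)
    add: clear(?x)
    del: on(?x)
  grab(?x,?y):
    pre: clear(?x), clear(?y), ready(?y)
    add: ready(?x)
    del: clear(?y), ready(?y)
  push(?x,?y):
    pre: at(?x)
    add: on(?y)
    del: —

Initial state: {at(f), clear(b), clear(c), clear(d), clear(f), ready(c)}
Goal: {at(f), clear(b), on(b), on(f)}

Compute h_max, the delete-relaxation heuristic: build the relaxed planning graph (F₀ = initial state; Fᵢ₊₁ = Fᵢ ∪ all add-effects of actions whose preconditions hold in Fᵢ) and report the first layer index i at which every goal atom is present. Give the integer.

F0 = init (6 atoms)
F1 = F0 ∪ {on(a), on(b), on(c), on(d), on(f), ready(b), ready(d), ready(f)}  (14 atoms)
goal ⊆ F1  ⇒  h_max = 1

1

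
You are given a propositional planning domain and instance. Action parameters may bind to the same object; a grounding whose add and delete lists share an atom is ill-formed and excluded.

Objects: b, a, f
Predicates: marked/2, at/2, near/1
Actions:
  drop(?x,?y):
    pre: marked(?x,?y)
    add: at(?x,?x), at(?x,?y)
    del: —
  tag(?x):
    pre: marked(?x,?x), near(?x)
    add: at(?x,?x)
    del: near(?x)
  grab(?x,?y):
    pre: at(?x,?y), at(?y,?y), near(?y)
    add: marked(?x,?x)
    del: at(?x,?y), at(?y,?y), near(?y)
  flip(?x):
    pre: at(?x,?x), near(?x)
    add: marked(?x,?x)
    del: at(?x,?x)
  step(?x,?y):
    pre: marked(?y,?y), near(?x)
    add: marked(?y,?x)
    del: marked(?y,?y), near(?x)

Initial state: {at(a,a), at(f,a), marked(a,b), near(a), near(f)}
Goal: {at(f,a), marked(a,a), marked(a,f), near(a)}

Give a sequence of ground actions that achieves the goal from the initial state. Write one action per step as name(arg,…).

flip(a); drop(a,b); step(f,a); flip(a)

1. flip(a)  →  {at(f,a), marked(a,a), marked(a,b), near(a), near(f)}
2. drop(a,b)  →  {at(a,a), at(a,b), at(f,a), marked(a,a), marked(a,b), near(a), near(f)}
3. step(f,a)  →  {at(a,a), at(a,b), at(f,a), marked(a,b), marked(a,f), near(a)}
4. flip(a)  →  {at(a,b), at(f,a), marked(a,a), marked(a,b), marked(a,f), near(a)}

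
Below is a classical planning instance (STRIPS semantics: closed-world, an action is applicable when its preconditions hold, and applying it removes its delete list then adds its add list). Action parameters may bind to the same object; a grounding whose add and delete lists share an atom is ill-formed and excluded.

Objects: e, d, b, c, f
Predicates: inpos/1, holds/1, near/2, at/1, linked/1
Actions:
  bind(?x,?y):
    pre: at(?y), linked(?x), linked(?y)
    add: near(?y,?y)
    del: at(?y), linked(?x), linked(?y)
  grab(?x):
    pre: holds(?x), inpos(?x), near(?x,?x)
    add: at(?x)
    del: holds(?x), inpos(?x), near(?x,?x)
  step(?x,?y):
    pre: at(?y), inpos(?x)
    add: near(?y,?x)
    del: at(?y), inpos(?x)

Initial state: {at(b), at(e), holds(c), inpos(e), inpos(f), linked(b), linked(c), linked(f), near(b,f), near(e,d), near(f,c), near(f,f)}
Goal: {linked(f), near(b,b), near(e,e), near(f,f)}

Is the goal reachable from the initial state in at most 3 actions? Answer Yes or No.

Yes

1. bind(b,b)  →  {at(e), holds(c), inpos(e), inpos(f), linked(c), linked(f), near(b,b), near(b,f), near(e,d), near(f,c), near(f,f)}
2. step(e,e)  →  {holds(c), inpos(f), linked(c), linked(f), near(b,b), near(b,f), near(e,d), near(e,e), near(f,c), near(f,f)}
optimal plan length = 2; 2 ≤ 3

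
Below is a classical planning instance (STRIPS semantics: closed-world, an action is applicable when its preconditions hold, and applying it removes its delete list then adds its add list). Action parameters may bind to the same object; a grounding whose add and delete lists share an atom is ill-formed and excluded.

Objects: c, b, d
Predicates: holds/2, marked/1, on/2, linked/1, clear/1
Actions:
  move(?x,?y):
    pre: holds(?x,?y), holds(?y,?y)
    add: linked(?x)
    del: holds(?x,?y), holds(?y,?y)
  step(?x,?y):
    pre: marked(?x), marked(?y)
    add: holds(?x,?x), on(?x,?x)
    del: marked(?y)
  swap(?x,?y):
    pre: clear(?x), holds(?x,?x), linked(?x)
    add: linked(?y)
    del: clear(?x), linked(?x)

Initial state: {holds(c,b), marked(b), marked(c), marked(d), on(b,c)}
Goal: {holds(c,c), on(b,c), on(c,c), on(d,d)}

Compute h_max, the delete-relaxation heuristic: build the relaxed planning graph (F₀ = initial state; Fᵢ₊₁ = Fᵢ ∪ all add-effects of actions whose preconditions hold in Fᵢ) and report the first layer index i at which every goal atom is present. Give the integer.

1

F0 = init (5 atoms)
F1 = F0 ∪ {holds(b,b), holds(c,c), holds(d,d), on(b,b), on(c,c), on(d,d)}  (11 atoms)
goal ⊆ F1  ⇒  h_max = 1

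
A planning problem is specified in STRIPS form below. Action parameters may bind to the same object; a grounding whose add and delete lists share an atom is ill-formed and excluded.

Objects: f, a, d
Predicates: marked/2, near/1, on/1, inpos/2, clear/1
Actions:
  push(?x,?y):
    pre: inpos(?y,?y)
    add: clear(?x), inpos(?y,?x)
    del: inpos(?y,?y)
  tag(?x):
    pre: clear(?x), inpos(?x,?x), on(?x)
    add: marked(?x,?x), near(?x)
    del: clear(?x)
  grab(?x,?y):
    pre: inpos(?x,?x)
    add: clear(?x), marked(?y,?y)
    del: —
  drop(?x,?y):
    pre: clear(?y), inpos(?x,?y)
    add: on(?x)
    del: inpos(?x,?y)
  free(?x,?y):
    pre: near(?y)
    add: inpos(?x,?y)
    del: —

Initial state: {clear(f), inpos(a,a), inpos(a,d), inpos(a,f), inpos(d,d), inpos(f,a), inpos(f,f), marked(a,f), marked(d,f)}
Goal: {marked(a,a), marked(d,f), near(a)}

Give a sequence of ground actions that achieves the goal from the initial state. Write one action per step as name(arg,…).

push(a,f); drop(a,f); tag(a)

1. push(a,f)  →  {clear(a), clear(f), inpos(a,a), inpos(a,d), inpos(a,f), inpos(d,d), inpos(f,a), marked(a,f), marked(d,f)}
2. drop(a,f)  →  {clear(a), clear(f), inpos(a,a), inpos(a,d), inpos(d,d), inpos(f,a), marked(a,f), marked(d,f), on(a)}
3. tag(a)  →  {clear(f), inpos(a,a), inpos(a,d), inpos(d,d), inpos(f,a), marked(a,a), marked(a,f), marked(d,f), near(a), on(a)}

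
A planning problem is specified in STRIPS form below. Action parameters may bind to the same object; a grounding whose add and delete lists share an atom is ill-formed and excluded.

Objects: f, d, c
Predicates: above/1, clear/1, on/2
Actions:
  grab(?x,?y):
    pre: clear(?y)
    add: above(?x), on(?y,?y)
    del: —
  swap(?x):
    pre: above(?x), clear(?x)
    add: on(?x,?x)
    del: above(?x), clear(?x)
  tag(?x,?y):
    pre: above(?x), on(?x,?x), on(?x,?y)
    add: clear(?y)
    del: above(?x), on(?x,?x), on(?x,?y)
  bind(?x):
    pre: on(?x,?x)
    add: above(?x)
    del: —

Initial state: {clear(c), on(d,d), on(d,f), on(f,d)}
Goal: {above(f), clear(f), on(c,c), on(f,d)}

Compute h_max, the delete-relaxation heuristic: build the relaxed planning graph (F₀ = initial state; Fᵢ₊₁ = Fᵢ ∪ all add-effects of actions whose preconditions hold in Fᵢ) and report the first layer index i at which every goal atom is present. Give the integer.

2

F0 = init (4 atoms)
F1 = F0 ∪ {above(c), above(d), above(f), on(c,c)}  (8 atoms)
F2 = F1 ∪ {clear(d), clear(f)}  (10 atoms)
goal ⊆ F2  ⇒  h_max = 2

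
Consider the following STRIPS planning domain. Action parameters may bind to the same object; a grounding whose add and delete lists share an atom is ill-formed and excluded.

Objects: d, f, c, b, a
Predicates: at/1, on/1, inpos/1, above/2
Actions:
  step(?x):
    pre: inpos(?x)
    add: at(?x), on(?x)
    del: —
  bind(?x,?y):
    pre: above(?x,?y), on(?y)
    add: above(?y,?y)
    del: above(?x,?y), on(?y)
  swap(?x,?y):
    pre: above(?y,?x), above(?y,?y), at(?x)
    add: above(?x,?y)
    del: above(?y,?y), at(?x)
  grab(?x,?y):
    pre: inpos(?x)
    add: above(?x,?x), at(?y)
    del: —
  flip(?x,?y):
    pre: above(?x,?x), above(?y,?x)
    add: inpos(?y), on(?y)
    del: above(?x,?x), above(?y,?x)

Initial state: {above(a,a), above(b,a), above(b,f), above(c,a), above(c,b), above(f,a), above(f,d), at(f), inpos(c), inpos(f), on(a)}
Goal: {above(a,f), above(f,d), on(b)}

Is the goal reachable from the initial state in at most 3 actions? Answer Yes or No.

Yes

1. grab(f,a)  →  {above(a,a), above(b,a), above(b,f), above(c,a), above(c,b), above(f,a), above(f,d), above(f,f), at(a), at(f), inpos(c), inpos(f), on(a)}
2. swap(a,f)  →  {above(a,a), above(a,f), above(b,a), above(b,f), above(c,a), above(c,b), above(f,a), above(f,d), at(f), inpos(c), inpos(f), on(a)}
3. flip(a,b)  →  {above(a,f), above(b,f), above(c,a), above(c,b), above(f,a), above(f,d), at(f), inpos(b), inpos(c), inpos(f), on(a), on(b)}
optimal plan length = 3; 3 ≤ 3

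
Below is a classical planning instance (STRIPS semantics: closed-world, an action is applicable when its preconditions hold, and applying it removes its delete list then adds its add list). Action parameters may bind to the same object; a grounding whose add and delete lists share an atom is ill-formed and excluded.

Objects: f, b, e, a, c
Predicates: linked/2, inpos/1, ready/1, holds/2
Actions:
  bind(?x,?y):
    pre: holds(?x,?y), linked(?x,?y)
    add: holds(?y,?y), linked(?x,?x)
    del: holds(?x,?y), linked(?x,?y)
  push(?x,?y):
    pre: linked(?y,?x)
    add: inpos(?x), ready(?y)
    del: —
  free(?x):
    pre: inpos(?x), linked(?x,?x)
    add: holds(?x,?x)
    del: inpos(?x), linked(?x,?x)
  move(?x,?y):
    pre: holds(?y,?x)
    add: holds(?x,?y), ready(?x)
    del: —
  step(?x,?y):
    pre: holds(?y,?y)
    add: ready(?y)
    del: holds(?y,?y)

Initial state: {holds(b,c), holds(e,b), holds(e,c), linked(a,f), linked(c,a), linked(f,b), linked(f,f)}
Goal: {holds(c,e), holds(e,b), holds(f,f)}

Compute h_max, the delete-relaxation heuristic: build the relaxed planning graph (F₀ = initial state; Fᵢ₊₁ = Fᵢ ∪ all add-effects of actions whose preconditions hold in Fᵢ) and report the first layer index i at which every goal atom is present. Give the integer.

F0 = init (7 atoms)
F1 = F0 ∪ {holds(b,e), holds(c,b), holds(c,e), inpos(a), inpos(b), inpos(f), ready(a), ready(b), ready(c), ready(f)}  (17 atoms)
F2 = F1 ∪ {holds(f,f), ready(e)}  (19 atoms)
goal ⊆ F2  ⇒  h_max = 2

2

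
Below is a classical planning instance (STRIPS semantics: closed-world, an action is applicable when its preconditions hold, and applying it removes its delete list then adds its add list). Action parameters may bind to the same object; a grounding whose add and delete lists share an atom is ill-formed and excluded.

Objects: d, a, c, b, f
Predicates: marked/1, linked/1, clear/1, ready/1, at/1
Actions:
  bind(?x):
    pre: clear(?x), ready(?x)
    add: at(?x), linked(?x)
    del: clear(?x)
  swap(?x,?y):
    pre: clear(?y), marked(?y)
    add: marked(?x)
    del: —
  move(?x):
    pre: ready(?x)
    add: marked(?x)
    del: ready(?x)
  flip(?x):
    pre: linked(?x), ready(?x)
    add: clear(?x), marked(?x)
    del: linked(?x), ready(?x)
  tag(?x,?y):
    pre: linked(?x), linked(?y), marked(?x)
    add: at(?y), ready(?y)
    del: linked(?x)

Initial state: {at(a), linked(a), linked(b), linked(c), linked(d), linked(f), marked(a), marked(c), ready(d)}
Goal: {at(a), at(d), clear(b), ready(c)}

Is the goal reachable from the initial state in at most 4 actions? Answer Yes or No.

1. move(d)  →  {at(a), linked(a), linked(b), linked(c), linked(d), linked(f), marked(a), marked(c), marked(d)}
2. tag(d,d)  →  {at(a), at(d), linked(a), linked(b), linked(c), linked(f), marked(a), marked(c), marked(d), ready(d)}
3. tag(a,c)  →  {at(a), at(c), at(d), linked(b), linked(c), linked(f), marked(a), marked(c), marked(d), ready(c), ready(d)}
4. tag(c,b)  →  {at(a), at(b), at(c), at(d), linked(b), linked(f), marked(a), marked(c), marked(d), ready(b), ready(c), ready(d)}
5. flip(b)  →  {at(a), at(b), at(c), at(d), clear(b), linked(f), marked(a), marked(b), marked(c), marked(d), ready(c), ready(d)}
optimal plan length = 5; 5 > 4

No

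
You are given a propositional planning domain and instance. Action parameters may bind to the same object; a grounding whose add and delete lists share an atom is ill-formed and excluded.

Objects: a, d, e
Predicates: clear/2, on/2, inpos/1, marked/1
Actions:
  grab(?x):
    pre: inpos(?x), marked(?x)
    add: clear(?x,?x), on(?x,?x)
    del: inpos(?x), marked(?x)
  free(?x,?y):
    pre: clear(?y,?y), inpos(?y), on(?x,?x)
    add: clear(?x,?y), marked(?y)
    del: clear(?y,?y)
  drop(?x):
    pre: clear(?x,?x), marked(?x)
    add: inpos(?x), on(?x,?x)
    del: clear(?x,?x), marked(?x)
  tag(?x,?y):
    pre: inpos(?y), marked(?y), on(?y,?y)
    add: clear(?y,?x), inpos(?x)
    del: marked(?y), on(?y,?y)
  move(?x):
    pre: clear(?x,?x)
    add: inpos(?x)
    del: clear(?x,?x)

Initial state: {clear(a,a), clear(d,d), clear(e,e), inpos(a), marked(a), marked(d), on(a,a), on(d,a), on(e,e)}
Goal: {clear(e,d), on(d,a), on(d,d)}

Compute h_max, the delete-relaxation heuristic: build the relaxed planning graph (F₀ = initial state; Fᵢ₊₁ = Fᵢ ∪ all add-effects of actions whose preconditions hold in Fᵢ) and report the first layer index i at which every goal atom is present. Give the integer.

2

F0 = init (9 atoms)
F1 = F0 ∪ {clear(a,d), clear(a,e), clear(e,a), inpos(d), inpos(e), on(d,d)}  (15 atoms)
F2 = F1 ∪ {clear(d,a), clear(d,e), clear(e,d), marked(e)}  (19 atoms)
goal ⊆ F2  ⇒  h_max = 2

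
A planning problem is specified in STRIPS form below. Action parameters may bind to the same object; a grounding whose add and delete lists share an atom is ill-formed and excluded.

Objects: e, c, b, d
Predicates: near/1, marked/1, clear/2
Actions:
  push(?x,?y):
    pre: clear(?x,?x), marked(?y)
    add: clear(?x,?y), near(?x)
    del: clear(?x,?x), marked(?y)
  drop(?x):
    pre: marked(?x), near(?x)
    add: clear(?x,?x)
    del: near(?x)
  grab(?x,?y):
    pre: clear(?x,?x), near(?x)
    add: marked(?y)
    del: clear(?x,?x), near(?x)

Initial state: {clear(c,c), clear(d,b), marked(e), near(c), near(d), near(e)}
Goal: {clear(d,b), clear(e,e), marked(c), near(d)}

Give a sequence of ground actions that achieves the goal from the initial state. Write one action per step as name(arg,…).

drop(e); grab(c,c)

1. drop(e)  →  {clear(c,c), clear(d,b), clear(e,e), marked(e), near(c), near(d)}
2. grab(c,c)  →  {clear(d,b), clear(e,e), marked(c), marked(e), near(d)}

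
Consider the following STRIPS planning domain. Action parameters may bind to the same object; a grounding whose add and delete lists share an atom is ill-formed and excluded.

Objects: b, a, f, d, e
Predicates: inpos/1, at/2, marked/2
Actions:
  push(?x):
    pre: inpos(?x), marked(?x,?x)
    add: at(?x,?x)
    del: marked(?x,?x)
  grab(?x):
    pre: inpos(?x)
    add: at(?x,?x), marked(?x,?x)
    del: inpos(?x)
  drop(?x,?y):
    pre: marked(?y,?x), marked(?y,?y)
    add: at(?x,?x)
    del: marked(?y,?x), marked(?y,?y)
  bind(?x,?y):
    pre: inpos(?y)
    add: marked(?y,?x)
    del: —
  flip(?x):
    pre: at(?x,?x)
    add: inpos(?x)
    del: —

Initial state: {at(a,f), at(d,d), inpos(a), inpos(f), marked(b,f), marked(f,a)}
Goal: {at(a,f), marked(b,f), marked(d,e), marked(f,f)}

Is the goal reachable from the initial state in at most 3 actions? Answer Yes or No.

1. grab(f)  →  {at(a,f), at(d,d), at(f,f), inpos(a), marked(b,f), marked(f,a), marked(f,f)}
2. flip(d)  →  {at(a,f), at(d,d), at(f,f), inpos(a), inpos(d), marked(b,f), marked(f,a), marked(f,f)}
3. bind(e,d)  →  {at(a,f), at(d,d), at(f,f), inpos(a), inpos(d), marked(b,f), marked(d,e), marked(f,a), marked(f,f)}
optimal plan length = 3; 3 ≤ 3

Yes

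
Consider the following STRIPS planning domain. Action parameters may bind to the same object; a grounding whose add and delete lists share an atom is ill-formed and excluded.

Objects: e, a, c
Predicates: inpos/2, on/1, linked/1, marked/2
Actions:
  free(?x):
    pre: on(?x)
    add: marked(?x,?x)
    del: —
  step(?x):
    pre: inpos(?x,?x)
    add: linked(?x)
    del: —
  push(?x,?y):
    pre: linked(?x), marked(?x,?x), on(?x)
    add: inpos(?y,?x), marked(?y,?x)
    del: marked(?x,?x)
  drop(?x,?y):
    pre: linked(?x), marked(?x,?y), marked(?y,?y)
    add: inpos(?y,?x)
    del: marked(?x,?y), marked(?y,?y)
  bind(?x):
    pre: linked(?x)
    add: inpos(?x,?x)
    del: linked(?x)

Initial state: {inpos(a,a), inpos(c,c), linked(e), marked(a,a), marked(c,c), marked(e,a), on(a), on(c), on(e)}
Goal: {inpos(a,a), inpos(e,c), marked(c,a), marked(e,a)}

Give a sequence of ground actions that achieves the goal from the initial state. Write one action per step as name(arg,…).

step(a); step(c); push(a,c); push(c,e)

1. step(a)  →  {inpos(a,a), inpos(c,c), linked(a), linked(e), marked(a,a), marked(c,c), marked(e,a), on(a), on(c), on(e)}
2. step(c)  →  {inpos(a,a), inpos(c,c), linked(a), linked(c), linked(e), marked(a,a), marked(c,c), marked(e,a), on(a), on(c), on(e)}
3. push(a,c)  →  {inpos(a,a), inpos(c,a), inpos(c,c), linked(a), linked(c), linked(e), marked(c,a), marked(c,c), marked(e,a), on(a), on(c), on(e)}
4. push(c,e)  →  {inpos(a,a), inpos(c,a), inpos(c,c), inpos(e,c), linked(a), linked(c), linked(e), marked(c,a), marked(e,a), marked(e,c), on(a), on(c), on(e)}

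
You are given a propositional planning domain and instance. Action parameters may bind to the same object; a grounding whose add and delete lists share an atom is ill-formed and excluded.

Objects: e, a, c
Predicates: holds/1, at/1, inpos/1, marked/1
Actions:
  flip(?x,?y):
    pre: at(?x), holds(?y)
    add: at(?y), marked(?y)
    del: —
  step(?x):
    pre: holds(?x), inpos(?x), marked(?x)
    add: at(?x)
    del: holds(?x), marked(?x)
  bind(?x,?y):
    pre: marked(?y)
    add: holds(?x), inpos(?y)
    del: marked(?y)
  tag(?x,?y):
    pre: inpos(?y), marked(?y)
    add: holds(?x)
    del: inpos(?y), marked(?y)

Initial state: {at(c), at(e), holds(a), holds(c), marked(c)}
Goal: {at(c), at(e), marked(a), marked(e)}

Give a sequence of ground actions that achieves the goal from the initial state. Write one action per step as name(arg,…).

1. flip(e,a)  →  {at(a), at(c), at(e), holds(a), holds(c), marked(a), marked(c)}
2. bind(e,c)  →  {at(a), at(c), at(e), holds(a), holds(c), holds(e), inpos(c), marked(a)}
3. flip(e,e)  →  {at(a), at(c), at(e), holds(a), holds(c), holds(e), inpos(c), marked(a), marked(e)}

flip(e,a); bind(e,c); flip(e,e)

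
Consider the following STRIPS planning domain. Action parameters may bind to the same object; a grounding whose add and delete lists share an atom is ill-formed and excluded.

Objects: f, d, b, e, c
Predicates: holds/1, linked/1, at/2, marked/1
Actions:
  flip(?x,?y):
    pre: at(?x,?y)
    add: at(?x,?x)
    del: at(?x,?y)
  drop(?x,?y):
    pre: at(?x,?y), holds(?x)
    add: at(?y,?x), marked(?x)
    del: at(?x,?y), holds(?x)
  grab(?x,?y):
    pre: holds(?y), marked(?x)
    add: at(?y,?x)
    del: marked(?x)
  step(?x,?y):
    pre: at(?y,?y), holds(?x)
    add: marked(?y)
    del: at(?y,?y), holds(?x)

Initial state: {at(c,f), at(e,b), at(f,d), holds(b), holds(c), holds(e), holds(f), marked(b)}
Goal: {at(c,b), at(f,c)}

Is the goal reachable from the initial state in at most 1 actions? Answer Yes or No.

No

1. grab(b,c)  →  {at(c,b), at(c,f), at(e,b), at(f,d), holds(b), holds(c), holds(e), holds(f)}
2. drop(c,f)  →  {at(c,b), at(e,b), at(f,c), at(f,d), holds(b), holds(e), holds(f), marked(c)}
optimal plan length = 2; 2 > 1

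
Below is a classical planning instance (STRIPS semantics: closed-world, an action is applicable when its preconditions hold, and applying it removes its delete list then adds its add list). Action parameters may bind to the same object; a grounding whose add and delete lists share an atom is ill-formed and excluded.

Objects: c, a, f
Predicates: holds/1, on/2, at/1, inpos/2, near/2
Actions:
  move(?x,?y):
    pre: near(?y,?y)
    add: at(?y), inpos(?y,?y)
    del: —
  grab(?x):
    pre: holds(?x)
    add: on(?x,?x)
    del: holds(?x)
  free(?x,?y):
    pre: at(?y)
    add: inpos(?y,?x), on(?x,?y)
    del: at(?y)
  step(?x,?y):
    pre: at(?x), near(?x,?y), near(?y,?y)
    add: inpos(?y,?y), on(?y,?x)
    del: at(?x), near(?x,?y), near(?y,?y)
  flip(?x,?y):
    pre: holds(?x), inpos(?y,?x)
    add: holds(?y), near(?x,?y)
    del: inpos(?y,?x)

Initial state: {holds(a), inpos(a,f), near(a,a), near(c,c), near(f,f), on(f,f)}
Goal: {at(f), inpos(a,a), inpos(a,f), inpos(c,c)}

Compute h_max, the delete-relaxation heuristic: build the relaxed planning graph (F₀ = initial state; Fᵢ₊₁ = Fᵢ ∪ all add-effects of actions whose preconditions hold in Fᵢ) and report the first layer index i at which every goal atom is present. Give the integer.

1

F0 = init (6 atoms)
F1 = F0 ∪ {at(a), at(c), at(f), inpos(a,a), inpos(c,c), inpos(f,f), on(a,a)}  (13 atoms)
goal ⊆ F1  ⇒  h_max = 1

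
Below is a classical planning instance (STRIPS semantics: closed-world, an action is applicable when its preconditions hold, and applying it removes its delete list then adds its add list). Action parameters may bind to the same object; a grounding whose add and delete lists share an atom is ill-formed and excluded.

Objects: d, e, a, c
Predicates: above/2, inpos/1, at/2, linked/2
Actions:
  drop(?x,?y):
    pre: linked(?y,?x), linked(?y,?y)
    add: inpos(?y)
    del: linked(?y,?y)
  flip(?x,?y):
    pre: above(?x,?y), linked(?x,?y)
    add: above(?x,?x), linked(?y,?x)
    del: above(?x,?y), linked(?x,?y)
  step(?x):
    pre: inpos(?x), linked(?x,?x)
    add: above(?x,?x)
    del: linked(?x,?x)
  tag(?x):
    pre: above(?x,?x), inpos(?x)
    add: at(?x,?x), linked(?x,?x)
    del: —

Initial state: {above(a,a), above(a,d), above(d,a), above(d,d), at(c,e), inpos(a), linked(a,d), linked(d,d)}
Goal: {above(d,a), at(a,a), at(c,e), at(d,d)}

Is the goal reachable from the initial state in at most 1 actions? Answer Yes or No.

1. drop(d,d)  →  {above(a,a), above(a,d), above(d,a), above(d,d), at(c,e), inpos(a), inpos(d), linked(a,d)}
2. tag(d)  →  {above(a,a), above(a,d), above(d,a), above(d,d), at(c,e), at(d,d), inpos(a), inpos(d), linked(a,d), linked(d,d)}
3. tag(a)  →  {above(a,a), above(a,d), above(d,a), above(d,d), at(a,a), at(c,e), at(d,d), inpos(a), inpos(d), linked(a,a), linked(a,d), linked(d,d)}
optimal plan length = 3; 3 > 1

No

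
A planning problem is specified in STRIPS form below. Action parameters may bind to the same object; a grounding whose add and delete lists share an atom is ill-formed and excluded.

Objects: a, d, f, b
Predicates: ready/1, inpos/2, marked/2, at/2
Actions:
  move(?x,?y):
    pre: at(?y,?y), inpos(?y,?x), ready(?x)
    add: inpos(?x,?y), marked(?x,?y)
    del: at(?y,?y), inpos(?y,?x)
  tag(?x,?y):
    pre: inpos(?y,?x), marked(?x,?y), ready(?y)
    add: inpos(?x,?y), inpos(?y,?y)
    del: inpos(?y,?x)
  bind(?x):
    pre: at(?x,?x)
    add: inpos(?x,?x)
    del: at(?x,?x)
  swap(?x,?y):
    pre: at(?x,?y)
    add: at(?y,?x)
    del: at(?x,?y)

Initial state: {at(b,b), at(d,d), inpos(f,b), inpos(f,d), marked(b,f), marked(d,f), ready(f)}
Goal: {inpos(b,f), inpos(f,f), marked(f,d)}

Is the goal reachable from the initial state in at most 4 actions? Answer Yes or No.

1. tag(d,f)  →  {at(b,b), at(d,d), inpos(d,f), inpos(f,b), inpos(f,f), marked(b,f), marked(d,f), ready(f)}
2. move(f,d)  →  {at(b,b), inpos(f,b), inpos(f,d), inpos(f,f), marked(b,f), marked(d,f), marked(f,d), ready(f)}
3. tag(b,f)  →  {at(b,b), inpos(b,f), inpos(f,d), inpos(f,f), marked(b,f), marked(d,f), marked(f,d), ready(f)}
optimal plan length = 3; 3 ≤ 4

Yes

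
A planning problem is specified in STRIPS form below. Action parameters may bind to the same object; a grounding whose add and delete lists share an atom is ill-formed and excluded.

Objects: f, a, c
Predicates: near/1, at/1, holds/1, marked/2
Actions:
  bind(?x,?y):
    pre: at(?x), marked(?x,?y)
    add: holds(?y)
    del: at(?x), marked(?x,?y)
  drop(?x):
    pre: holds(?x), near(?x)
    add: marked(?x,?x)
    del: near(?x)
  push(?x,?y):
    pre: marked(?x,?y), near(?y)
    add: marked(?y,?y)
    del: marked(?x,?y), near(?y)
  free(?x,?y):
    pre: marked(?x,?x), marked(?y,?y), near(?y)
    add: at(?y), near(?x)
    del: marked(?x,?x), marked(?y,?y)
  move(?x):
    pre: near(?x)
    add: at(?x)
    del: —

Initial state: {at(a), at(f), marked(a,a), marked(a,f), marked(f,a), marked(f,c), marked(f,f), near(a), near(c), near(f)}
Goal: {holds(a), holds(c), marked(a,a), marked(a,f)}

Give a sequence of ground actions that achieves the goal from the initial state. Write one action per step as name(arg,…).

1. bind(f,a)  →  {at(a), holds(a), marked(a,a), marked(a,f), marked(f,c), marked(f,f), near(a), near(c), near(f)}
2. free(f,f)  →  {at(a), at(f), holds(a), marked(a,a), marked(a,f), marked(f,c), near(a), near(c), near(f)}
3. bind(f,c)  →  {at(a), holds(a), holds(c), marked(a,a), marked(a,f), near(a), near(c), near(f)}

bind(f,a); free(f,f); bind(f,c)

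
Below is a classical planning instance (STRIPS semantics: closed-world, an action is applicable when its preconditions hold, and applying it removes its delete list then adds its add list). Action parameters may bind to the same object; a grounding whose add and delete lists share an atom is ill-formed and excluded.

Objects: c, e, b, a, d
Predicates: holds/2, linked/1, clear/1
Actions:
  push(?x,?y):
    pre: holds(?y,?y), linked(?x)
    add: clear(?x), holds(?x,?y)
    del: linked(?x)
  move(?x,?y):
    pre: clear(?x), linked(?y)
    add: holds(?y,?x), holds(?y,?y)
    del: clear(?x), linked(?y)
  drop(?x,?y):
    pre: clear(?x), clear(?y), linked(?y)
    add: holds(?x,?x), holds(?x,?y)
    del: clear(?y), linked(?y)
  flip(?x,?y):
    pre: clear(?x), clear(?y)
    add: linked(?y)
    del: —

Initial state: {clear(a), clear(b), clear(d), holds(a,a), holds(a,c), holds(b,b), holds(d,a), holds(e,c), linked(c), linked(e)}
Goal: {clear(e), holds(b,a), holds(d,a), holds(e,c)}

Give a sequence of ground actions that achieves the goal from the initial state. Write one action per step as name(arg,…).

push(e,b); flip(e,b); push(b,a)

1. push(e,b)  →  {clear(a), clear(b), clear(d), clear(e), holds(a,a), holds(a,c), holds(b,b), holds(d,a), holds(e,b), holds(e,c), linked(c)}
2. flip(e,b)  →  {clear(a), clear(b), clear(d), clear(e), holds(a,a), holds(a,c), holds(b,b), holds(d,a), holds(e,b), holds(e,c), linked(b), linked(c)}
3. push(b,a)  →  {clear(a), clear(b), clear(d), clear(e), holds(a,a), holds(a,c), holds(b,a), holds(b,b), holds(d,a), holds(e,b), holds(e,c), linked(c)}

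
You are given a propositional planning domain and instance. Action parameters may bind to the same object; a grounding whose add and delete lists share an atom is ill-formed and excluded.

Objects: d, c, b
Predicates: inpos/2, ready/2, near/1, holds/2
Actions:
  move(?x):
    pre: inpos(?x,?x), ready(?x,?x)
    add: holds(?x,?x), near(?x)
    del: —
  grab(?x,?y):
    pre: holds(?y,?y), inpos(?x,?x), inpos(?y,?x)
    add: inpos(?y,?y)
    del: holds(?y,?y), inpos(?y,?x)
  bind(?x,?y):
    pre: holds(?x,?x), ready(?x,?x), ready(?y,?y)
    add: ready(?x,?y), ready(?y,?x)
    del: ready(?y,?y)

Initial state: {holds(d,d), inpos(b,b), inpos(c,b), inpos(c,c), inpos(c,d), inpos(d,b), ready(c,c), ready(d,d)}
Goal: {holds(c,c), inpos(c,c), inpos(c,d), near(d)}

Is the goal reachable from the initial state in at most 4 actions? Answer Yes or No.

1. move(c)  →  {holds(c,c), holds(d,d), inpos(b,b), inpos(c,b), inpos(c,c), inpos(c,d), inpos(d,b), near(c), ready(c,c), ready(d,d)}
2. grab(b,d)  →  {holds(c,c), inpos(b,b), inpos(c,b), inpos(c,c), inpos(c,d), inpos(d,d), near(c), ready(c,c), ready(d,d)}
3. move(d)  →  {holds(c,c), holds(d,d), inpos(b,b), inpos(c,b), inpos(c,c), inpos(c,d), inpos(d,d), near(c), near(d), ready(c,c), ready(d,d)}
optimal plan length = 3; 3 ≤ 4

Yes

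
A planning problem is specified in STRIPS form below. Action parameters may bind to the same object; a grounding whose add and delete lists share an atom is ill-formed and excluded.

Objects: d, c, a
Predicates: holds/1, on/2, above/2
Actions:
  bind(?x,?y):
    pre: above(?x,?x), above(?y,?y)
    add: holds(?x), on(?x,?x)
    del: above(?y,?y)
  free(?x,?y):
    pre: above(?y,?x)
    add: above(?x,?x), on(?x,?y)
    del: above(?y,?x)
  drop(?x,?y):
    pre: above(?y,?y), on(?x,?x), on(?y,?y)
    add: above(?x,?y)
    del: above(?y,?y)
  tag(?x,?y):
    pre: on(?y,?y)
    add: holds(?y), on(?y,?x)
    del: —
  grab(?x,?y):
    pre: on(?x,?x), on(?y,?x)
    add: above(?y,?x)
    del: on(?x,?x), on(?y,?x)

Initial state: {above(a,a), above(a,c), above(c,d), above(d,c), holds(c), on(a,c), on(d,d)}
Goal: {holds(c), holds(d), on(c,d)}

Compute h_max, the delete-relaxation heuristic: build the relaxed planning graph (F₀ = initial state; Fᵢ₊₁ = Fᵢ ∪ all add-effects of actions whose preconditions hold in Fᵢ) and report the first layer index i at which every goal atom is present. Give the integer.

F0 = init (7 atoms)
F1 = F0 ∪ {above(c,c), above(d,d), holds(a), holds(d), on(a,a), on(c,a), on(c,d), on(d,a), on(d,c)}  (16 atoms)
goal ⊆ F1  ⇒  h_max = 1

1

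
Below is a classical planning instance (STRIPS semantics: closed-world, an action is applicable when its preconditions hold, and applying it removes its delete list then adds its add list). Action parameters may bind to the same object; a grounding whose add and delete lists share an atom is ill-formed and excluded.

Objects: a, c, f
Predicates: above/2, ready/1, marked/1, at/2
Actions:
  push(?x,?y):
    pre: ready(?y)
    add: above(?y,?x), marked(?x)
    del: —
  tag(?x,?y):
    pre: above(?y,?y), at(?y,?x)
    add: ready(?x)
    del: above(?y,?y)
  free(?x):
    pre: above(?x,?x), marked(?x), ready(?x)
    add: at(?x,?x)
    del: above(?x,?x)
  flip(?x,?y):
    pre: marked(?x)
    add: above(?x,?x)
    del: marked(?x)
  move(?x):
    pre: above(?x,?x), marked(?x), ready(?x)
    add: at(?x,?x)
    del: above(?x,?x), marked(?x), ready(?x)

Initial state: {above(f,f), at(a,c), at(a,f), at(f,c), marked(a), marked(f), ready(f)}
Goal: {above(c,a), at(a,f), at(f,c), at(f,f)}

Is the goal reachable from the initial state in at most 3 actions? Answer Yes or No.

No

1. tag(c,f)  →  {at(a,c), at(a,f), at(f,c), marked(a), marked(f), ready(c), ready(f)}
2. push(a,c)  →  {above(c,a), at(a,c), at(a,f), at(f,c), marked(a), marked(f), ready(c), ready(f)}
3. push(f,f)  →  {above(c,a), above(f,f), at(a,c), at(a,f), at(f,c), marked(a), marked(f), ready(c), ready(f)}
4. free(f)  →  {above(c,a), at(a,c), at(a,f), at(f,c), at(f,f), marked(a), marked(f), ready(c), ready(f)}
optimal plan length = 4; 4 > 3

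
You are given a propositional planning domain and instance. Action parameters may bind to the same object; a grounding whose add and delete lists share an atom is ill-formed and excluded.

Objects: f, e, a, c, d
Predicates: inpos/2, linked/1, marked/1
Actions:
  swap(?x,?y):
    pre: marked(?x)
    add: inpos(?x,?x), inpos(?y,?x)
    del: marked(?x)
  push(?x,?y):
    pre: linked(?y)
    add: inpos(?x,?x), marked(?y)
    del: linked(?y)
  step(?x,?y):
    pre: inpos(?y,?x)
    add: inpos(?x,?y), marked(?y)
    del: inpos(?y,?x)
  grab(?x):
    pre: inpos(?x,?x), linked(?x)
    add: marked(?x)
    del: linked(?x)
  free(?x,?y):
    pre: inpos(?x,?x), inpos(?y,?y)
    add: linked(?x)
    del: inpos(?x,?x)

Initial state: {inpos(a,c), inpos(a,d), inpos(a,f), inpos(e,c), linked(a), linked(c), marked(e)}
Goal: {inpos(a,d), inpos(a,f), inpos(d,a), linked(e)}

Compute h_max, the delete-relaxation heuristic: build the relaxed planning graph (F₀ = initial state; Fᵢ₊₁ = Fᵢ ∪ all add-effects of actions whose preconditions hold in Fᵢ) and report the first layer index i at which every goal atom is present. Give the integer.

F0 = init (7 atoms)
F1 = F0 ∪ {inpos(a,a), inpos(a,e), inpos(c,a), inpos(c,c), inpos(c,e), inpos(d,a), inpos(d,d), inpos(d,e), inpos(e,e), inpos(f,a), inpos(f,e), inpos(f,f), marked(a), marked(c)}  (21 atoms)
F2 = F1 ∪ {inpos(d,c), inpos(e,a), inpos(e,d), inpos(e,f), inpos(f,c), linked(d), linked(e), linked(f), marked(d), marked(f)}  (31 atoms)
goal ⊆ F2  ⇒  h_max = 2

2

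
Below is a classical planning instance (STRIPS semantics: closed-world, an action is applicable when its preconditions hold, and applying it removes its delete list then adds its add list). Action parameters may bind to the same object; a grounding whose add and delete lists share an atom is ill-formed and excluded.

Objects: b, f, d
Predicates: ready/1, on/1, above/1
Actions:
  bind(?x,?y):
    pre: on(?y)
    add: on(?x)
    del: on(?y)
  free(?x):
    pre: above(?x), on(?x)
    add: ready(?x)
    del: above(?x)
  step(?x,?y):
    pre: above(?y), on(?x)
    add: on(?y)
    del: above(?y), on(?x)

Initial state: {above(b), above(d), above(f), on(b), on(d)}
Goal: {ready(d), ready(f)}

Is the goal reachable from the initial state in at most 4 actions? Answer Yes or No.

1. bind(f,b)  →  {above(b), above(d), above(f), on(d), on(f)}
2. free(f)  →  {above(b), above(d), on(d), on(f), ready(f)}
3. free(d)  →  {above(b), on(d), on(f), ready(d), ready(f)}
optimal plan length = 3; 3 ≤ 4

Yes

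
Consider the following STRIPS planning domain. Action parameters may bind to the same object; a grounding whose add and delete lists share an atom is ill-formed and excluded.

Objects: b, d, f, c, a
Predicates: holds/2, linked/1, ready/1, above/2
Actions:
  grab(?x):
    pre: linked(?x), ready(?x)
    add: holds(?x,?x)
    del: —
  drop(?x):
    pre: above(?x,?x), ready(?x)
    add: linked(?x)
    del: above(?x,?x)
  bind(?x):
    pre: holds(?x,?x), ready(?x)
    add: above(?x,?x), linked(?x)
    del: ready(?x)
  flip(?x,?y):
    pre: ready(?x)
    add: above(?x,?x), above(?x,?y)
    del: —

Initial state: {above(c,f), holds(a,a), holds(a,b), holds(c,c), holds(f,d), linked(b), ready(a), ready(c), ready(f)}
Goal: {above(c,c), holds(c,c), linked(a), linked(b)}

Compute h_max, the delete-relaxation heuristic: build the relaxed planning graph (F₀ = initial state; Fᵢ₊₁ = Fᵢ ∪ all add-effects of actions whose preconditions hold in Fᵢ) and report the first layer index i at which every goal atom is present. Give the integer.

F0 = init (9 atoms)
F1 = F0 ∪ {above(a,a), above(a,b), above(a,c), above(a,d), above(a,f), above(c,a), above(c,b), above(c,c), above(c,d), above(f,a), above(f,b), above(f,c), above(f,d), above(f,f), linked(a), linked(c)}  (25 atoms)
goal ⊆ F1  ⇒  h_max = 1

1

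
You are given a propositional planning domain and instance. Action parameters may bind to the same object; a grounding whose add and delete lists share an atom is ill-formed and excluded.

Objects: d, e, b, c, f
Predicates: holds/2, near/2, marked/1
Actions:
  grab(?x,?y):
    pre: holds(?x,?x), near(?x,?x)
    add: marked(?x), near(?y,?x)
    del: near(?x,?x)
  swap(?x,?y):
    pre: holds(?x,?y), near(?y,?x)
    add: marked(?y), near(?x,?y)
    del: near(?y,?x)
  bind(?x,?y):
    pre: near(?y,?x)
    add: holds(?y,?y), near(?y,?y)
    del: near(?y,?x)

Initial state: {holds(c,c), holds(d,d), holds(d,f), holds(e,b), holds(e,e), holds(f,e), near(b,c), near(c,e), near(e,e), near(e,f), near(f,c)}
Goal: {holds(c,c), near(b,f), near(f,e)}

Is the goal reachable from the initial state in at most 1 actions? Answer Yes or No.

1. grab(e,f)  →  {holds(c,c), holds(d,d), holds(d,f), holds(e,b), holds(e,e), holds(f,e), marked(e), near(b,c), near(c,e), near(e,f), near(f,c), near(f,e)}
2. bind(c,f)  →  {holds(c,c), holds(d,d), holds(d,f), holds(e,b), holds(e,e), holds(f,e), holds(f,f), marked(e), near(b,c), near(c,e), near(e,f), near(f,e), near(f,f)}
3. grab(f,b)  →  {holds(c,c), holds(d,d), holds(d,f), holds(e,b), holds(e,e), holds(f,e), holds(f,f), marked(e), marked(f), near(b,c), near(b,f), near(c,e), near(e,f), near(f,e)}
optimal plan length = 3; 3 > 1

No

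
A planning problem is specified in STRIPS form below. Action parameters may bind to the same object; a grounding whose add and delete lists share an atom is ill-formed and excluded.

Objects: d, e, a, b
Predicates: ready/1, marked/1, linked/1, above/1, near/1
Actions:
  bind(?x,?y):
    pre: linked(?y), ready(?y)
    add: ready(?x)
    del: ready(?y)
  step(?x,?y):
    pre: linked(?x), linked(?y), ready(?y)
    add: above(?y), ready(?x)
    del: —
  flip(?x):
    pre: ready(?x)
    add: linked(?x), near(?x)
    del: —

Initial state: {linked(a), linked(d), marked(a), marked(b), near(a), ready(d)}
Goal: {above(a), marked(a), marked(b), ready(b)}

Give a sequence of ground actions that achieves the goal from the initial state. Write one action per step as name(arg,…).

1. bind(a,d)  →  {linked(a), linked(d), marked(a), marked(b), near(a), ready(a)}
2. step(d,a)  →  {above(a), linked(a), linked(d), marked(a), marked(b), near(a), ready(a), ready(d)}
3. bind(b,d)  →  {above(a), linked(a), linked(d), marked(a), marked(b), near(a), ready(a), ready(b)}

bind(a,d); step(d,a); bind(b,d)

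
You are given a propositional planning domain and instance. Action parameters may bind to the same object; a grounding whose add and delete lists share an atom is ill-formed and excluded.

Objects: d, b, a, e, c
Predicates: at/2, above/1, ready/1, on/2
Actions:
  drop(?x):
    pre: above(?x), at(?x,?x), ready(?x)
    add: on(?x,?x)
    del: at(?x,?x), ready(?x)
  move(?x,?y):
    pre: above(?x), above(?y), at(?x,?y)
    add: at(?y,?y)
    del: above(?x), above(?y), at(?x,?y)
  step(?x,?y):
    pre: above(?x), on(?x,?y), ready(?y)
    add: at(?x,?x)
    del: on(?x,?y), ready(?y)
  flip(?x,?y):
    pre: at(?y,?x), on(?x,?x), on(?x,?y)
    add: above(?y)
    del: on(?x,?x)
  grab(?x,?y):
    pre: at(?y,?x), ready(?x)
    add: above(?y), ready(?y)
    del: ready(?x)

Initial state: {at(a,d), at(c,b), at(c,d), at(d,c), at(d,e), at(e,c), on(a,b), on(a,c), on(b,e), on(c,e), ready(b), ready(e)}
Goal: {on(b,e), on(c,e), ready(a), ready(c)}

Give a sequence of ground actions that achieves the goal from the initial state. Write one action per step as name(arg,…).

1. grab(b,c)  →  {above(c), at(a,d), at(c,b), at(c,d), at(d,c), at(d,e), at(e,c), on(a,b), on(a,c), on(b,e), on(c,e), ready(c), ready(e)}
2. grab(e,d)  →  {above(c), above(d), at(a,d), at(c,b), at(c,d), at(d,c), at(d,e), at(e,c), on(a,b), on(a,c), on(b,e), on(c,e), ready(c), ready(d)}
3. grab(d,a)  →  {above(a), above(c), above(d), at(a,d), at(c,b), at(c,d), at(d,c), at(d,e), at(e,c), on(a,b), on(a,c), on(b,e), on(c,e), ready(a), ready(c)}

grab(b,c); grab(e,d); grab(d,a)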